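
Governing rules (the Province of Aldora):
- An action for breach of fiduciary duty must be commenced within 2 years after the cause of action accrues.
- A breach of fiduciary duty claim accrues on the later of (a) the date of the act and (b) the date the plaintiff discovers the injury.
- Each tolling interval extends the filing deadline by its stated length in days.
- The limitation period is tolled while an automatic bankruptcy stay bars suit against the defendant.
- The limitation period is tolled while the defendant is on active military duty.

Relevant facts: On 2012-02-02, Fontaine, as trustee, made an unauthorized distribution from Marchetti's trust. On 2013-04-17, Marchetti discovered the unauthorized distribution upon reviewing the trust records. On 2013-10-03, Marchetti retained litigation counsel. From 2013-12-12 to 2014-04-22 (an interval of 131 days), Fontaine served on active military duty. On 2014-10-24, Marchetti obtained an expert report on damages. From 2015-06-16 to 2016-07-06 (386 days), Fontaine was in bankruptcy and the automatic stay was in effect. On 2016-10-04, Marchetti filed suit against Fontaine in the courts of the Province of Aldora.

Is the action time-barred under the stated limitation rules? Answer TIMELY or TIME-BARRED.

TIME-BARRED

Taking the later of the act (2012-02-02) and discovery (2013-04-17), the claim accrued on 2013-04-17.
2 years from 2013-04-17 is 2015-04-17.
The period was tolled for 131 days by the defendant's active military service (2013-12-12 to 2014-04-22), pushing the deadline to 2015-08-26.
The automatic bankruptcy stay from 2015-06-16 to 2016-07-06 tolled the period for 386 days, extending the deadline to 2016-09-15.
Nothing else in the chronology tolls or restarts the period.
Marchetti filed on 2016-10-04, after the 2016-09-15 deadline, so the action is time-barred.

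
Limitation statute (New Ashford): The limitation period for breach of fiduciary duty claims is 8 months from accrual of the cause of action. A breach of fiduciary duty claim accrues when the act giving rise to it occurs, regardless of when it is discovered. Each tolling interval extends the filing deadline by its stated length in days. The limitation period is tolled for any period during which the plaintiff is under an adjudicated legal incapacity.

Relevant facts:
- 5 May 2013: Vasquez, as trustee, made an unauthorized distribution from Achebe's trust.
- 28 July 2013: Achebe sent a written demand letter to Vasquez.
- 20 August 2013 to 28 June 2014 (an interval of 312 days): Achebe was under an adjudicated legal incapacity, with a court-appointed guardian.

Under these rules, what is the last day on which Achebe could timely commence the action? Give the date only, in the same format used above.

13 November 2014

The claim accrued on 5 May 2013, when the wrongful act occurred.
The untolled deadline — 8 months after 5 May 2013 — is 5 January 2014.
The plaintiff's legal incapacity from 20 August 2013 to 28 June 2014 tolled the period for 312 days, extending the deadline to 13 November 2014.
The other events in the timeline have no effect on the limitation period under the stated rules.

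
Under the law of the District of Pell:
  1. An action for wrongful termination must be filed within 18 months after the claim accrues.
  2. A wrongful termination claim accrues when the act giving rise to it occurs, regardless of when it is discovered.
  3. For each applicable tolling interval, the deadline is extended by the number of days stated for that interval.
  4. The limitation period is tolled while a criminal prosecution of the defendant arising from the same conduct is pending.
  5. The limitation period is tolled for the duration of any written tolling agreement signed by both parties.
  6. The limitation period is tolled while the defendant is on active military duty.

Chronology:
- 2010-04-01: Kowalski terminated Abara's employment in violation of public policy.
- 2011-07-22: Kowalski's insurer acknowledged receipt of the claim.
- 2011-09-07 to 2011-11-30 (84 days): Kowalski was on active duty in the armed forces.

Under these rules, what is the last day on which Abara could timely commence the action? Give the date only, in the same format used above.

The limitation period began to run on 2010-04-01.
The untolled deadline — 18 months after 2010-04-01 — is 2011-10-01.
The period was tolled for 84 days by the defendant's active military service (2011-09-07 to 2011-11-30), pushing the deadline to 2011-12-24.
None of the other events listed affects the running of the period under the stated rules.

2011-12-24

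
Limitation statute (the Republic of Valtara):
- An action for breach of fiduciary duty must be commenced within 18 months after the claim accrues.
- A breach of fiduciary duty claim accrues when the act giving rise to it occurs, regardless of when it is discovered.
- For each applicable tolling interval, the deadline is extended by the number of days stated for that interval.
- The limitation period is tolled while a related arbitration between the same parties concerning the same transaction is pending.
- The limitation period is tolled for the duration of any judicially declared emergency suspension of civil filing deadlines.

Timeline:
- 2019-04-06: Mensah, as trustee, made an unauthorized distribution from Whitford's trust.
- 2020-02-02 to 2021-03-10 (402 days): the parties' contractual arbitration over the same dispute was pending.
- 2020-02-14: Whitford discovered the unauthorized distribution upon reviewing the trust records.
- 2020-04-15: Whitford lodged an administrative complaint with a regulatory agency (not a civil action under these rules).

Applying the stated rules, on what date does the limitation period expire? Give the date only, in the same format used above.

2021-11-12

Because the rule ties accrual to occurrence, the claim accrued on 2019-04-06, not on the 2020-02-14 discovery date.
18 months from 2019-04-06 is 2020-10-06.
The pending related arbitration from 2020-02-02 to 2021-03-10 tolled the period for 402 days, extending the deadline to 2021-11-12.
The other events in the timeline have no effect on the limitation period under the stated rules.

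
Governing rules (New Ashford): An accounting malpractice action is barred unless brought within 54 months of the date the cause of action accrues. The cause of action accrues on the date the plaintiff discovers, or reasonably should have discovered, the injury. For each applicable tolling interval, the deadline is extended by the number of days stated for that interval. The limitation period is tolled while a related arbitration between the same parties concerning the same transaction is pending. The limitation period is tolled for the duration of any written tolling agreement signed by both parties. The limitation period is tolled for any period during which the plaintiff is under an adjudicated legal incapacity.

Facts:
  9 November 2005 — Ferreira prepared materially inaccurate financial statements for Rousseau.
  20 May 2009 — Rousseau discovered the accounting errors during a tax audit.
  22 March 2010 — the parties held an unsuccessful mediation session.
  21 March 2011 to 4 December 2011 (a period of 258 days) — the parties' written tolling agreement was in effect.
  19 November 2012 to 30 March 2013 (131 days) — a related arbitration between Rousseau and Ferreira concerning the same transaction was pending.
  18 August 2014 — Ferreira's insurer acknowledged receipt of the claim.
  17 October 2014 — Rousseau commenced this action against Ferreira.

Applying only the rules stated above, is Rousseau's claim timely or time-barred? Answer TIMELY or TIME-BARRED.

TIMELY

The claim did not accrue until Rousseau discovered the injury on 20 May 2009; the 9 November 2005 act date does not start the clock under the stated rule.
Adding the 54 months base period to 20 May 2009 gives a deadline of 20 November 2013, before any tolling.
Because the written tolling agreement ran from 21 March 2011 to 4 December 2011, the deadline is extended by 258 days to 5 August 2014.
Because the pending related arbitration ran from 19 November 2012 to 30 March 2013, the deadline is extended by 131 days to 14 December 2014.
None of the other events listed affects the running of the period under the stated rules.
Filing on 17 October 2014 beat the 14 December 2014 deadline — the action is timely.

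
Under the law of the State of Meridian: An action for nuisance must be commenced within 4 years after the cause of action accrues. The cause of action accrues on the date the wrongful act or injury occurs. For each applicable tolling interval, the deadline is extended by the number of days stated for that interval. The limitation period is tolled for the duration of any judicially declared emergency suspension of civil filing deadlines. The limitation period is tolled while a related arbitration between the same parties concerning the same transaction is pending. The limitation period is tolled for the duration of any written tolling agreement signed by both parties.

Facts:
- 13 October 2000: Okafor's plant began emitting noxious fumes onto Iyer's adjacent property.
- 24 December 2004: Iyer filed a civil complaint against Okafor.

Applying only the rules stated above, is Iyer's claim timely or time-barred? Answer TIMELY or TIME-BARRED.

The claim accrued on 13 October 2000, when the wrongful act occurred.
4 years from 13 October 2000 is 13 October 2004.
The 24 December 2004 filing falls after the 13 October 2004 deadline; the claim is time-barred.

TIME-BARRED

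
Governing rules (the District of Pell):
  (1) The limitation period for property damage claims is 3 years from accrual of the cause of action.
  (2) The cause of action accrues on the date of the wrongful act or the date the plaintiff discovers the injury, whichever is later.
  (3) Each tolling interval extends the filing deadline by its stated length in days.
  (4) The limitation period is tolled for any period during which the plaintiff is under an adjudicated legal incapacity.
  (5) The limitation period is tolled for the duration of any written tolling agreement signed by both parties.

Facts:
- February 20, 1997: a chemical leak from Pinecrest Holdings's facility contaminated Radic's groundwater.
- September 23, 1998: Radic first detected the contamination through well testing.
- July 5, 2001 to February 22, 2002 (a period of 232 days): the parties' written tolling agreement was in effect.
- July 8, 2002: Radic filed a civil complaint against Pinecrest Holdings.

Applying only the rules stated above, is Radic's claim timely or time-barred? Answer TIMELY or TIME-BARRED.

Because discovery on September 23, 1998 post-dates the February 20, 1997 act, accrual under the later-of rule falls on September 23, 1998.
3 years from September 23, 1998 is September 23, 2001.
The written tolling agreement from July 5, 2001 to February 22, 2002 tolled the period for 232 days, extending the deadline to May 13, 2002.
Radic filed on July 8, 2002, after the May 13, 2002 deadline, so the action is time-barred.

TIME-BARRED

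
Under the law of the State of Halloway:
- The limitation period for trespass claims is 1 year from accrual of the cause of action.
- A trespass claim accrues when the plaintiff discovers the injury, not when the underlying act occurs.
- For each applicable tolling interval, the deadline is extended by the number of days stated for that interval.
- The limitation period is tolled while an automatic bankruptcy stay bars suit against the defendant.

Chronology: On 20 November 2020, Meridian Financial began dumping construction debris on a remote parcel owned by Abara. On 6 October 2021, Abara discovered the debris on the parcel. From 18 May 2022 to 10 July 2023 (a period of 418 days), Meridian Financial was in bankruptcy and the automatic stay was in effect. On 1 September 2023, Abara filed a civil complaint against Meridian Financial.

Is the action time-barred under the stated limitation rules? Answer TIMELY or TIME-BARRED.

TIMELY

Accrual is tied to discovery, so the period began on 6 October 2021 rather than on 20 November 2020 when the act occurred.
1 year from 6 October 2021 is 6 October 2022.
The period was tolled for 418 days by the automatic bankruptcy stay (18 May 2022 to 10 July 2023), pushing the deadline to 28 November 2023.
The 1 September 2023 filing precedes the 28 November 2023 deadline; the claim is timely.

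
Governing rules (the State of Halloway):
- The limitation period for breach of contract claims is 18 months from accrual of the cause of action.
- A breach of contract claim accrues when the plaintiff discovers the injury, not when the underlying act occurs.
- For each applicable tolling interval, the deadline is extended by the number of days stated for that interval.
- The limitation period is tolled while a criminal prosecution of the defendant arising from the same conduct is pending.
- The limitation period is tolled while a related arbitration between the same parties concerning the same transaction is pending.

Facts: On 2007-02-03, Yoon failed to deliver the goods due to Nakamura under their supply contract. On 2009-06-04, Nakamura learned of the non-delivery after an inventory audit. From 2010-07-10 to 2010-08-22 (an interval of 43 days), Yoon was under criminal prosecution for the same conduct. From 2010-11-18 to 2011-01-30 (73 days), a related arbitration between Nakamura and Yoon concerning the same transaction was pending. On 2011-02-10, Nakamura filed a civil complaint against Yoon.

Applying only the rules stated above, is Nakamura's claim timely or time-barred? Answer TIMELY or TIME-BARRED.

TIMELY

The claim did not accrue until Nakamura discovered the injury on 2009-06-04; the 2007-02-03 act date does not start the clock under the stated rule.
Adding the 18 months base period to 2009-06-04 gives a deadline of 2010-12-04, before any tolling.
Because the pending criminal prosecution ran from 2010-07-10 to 2010-08-22, the deadline is extended by 43 days to 2011-01-16.
The pending related arbitration from 2010-11-18 to 2011-01-30 tolled the period for 73 days, extending the deadline to 2011-03-30.
Nakamura filed on 2011-02-10, before the 2011-03-30 deadline, so the action is timely.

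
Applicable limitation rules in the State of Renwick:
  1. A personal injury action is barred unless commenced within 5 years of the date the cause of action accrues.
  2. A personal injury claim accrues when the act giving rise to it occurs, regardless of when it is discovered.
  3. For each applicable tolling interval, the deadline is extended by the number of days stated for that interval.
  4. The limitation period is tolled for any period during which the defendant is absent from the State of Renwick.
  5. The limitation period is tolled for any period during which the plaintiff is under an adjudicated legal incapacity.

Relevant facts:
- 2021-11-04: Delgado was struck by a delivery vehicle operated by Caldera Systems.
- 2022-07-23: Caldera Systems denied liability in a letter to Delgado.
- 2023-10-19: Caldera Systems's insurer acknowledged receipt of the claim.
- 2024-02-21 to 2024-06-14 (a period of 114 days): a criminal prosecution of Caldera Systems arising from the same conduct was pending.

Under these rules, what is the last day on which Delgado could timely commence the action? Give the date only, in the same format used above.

2026-11-04

The limitation period began to run on 2021-11-04.
Adding the 5 years base period to 2021-11-04 gives a deadline of 2026-11-04, before any tolling.
The pending criminal prosecution from 2024-02-21 to 2024-06-14 does not toll the period, because no stated rule makes a criminal prosecution a tolling event.
The other events in the timeline have no effect on the limitation period under the stated rules.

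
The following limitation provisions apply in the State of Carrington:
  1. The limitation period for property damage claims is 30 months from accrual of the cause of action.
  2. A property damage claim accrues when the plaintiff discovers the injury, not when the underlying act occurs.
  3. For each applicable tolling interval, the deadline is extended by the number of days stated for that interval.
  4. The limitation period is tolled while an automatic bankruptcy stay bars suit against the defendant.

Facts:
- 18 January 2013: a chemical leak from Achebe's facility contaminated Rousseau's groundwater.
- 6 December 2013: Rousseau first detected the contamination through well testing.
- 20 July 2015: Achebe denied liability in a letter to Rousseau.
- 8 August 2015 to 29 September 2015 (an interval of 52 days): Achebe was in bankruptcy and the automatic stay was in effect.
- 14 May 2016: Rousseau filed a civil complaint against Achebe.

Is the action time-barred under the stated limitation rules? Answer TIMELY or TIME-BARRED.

TIMELY

Under the discovery rule, the claim accrued on 6 December 2013, when Rousseau discovered the injury — not on the 18 January 2013 date of the underlying act.
The untolled deadline — 30 months after 6 December 2013 — is 6 June 2016.
The automatic bankruptcy stay from 8 August 2015 to 29 September 2015 tolled the period for 52 days, extending the deadline to 28 July 2016.
Nothing else in the chronology tolls or restarts the period.
The 14 May 2016 filing precedes the 28 July 2016 deadline; the claim is timely.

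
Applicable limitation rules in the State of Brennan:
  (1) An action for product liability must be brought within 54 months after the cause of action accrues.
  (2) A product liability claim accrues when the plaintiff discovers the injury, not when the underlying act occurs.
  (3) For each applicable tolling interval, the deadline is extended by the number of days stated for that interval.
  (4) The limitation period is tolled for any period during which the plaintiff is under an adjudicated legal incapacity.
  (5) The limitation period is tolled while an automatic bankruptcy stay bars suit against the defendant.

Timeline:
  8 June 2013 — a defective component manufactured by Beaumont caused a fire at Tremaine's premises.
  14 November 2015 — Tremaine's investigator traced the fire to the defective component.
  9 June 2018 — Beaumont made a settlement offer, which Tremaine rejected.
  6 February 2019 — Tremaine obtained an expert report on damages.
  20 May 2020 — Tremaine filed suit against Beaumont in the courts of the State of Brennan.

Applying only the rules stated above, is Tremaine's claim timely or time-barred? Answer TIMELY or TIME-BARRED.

TIME-BARRED

Accrual is tied to discovery, so the period began on 14 November 2015 rather than on 8 June 2013 when the act occurred.
Adding the 54 months base period to 14 November 2015 gives a deadline of 14 May 2020, before any tolling.
The other events in the timeline have no effect on the limitation period under the stated rules.
Filing on 20 May 2020 missed the 14 May 2020 deadline — the action is time-barred.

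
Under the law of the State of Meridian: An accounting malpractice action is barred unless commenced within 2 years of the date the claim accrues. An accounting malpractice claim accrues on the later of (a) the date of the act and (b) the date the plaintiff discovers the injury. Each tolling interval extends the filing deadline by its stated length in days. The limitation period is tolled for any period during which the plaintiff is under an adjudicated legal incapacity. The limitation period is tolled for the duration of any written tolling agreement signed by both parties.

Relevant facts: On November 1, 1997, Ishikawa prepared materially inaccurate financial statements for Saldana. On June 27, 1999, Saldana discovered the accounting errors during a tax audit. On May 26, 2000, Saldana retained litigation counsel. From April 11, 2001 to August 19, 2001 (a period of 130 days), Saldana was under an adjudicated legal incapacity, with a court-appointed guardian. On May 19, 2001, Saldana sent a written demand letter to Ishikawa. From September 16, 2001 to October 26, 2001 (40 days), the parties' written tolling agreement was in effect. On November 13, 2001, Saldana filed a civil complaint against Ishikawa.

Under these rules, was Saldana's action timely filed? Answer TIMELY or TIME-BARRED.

Because discovery on June 27, 1999 post-dates the November 1, 1997 act, accrual under the later-of rule falls on June 27, 1999.
Adding the 2 years base period to June 27, 1999 gives a deadline of June 27, 2001, before any tolling.
The plaintiff's legal incapacity from April 11, 2001 to August 19, 2001 tolled the period for 130 days, extending the deadline to November 4, 2001.
Because the written tolling agreement ran from September 16, 2001 to October 26, 2001, the deadline is extended by 40 days to December 14, 2001.
Nothing else in the chronology tolls or restarts the period.
Filing on November 13, 2001 beat the December 14, 2001 deadline — the action is timely.

TIMELY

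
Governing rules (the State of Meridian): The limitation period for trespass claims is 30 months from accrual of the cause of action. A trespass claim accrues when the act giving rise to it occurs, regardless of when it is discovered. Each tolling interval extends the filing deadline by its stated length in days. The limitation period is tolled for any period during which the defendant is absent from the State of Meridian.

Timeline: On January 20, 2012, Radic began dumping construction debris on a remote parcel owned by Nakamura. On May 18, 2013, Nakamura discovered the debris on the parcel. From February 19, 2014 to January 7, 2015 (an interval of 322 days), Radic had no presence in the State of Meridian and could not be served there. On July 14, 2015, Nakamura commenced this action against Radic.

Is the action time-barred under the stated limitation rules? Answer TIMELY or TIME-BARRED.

TIME-BARRED

Accrual is governed by the date of the act, so the period began to run on January 20, 2012; the later discovery on May 18, 2013 is irrelevant under the stated rule.
The untolled deadline — 30 months after January 20, 2012 — is July 20, 2014.
Because the defendant's absence from the jurisdiction ran from February 19, 2014 to January 7, 2015, the deadline is extended by 322 days to June 7, 2015.
Filing on July 14, 2015 missed the June 7, 2015 deadline — the action is time-barred.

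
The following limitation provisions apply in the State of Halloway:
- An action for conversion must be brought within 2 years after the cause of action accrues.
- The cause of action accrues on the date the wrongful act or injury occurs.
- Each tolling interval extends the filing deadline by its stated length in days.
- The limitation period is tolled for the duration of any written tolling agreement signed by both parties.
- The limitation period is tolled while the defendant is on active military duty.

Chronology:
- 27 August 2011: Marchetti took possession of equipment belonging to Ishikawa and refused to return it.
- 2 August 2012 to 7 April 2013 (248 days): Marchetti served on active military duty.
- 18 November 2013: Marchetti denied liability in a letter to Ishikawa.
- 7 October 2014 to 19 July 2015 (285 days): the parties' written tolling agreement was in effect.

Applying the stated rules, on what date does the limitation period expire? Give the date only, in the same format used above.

2 May 2014

The cause of action accrued on 27 August 2011, the date of the act.
2 years from 27 August 2011 is 27 August 2013.
The period was tolled for 248 days by the defendant's active military service (2 August 2012 to 7 April 2013), pushing the deadline to 2 May 2014.
By the time the written tolling agreement began on 7 October 2014, the limitation period had already expired on 2 May 2014; that interval cannot revive it.
The other events in the timeline have no effect on the limitation period under the stated rules.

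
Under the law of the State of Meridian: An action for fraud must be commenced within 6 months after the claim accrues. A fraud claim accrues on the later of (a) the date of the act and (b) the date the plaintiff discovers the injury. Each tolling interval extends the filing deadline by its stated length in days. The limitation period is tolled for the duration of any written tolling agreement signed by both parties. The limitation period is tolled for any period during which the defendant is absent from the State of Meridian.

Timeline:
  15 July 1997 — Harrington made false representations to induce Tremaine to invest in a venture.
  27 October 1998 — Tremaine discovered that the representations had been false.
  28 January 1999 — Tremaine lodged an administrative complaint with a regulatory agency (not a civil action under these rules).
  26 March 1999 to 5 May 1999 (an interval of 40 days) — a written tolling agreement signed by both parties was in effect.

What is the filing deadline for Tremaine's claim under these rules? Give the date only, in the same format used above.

The claim accrued on 27 October 1998 — the later of the 15 July 1997 act and the 27 October 1998 discovery.
The untolled deadline — 6 months after 27 October 1998 — is 27 April 1999.
Because the written tolling agreement ran from 26 March 1999 to 5 May 1999, the deadline is extended by 40 days to 6 June 1999.
None of the other events listed affects the running of the period under the stated rules.

6 June 1999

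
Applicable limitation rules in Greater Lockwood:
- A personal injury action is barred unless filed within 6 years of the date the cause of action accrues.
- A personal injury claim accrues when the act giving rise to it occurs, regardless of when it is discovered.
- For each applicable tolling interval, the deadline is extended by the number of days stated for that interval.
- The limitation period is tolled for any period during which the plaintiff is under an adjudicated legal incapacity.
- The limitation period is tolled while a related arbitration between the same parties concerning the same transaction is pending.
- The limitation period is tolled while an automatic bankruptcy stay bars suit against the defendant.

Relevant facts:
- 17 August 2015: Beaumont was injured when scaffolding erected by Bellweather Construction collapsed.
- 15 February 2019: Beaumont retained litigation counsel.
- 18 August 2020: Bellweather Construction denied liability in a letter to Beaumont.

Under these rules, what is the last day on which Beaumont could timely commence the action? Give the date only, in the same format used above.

17 August 2021

The limitation period began to run on 17 August 2015.
6 years from 17 August 2015 is 17 August 2021.
None of the other events listed affects the running of the period under the stated rules.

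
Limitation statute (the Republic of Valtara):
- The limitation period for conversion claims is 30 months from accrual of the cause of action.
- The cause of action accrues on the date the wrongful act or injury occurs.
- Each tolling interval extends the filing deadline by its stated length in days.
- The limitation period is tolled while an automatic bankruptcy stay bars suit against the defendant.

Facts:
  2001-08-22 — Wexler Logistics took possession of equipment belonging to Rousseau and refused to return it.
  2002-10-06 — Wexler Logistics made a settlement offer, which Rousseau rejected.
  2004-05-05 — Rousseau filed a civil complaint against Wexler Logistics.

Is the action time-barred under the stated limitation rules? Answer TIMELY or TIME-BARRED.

TIME-BARRED

The cause of action accrued on 2001-08-22, the date of the act.
The untolled deadline — 30 months after 2001-08-22 — is 2004-02-22.
The other events in the timeline have no effect on the limitation period under the stated rules.
Rousseau filed on 2004-05-05, after the 2004-02-22 deadline, so the action is time-barred.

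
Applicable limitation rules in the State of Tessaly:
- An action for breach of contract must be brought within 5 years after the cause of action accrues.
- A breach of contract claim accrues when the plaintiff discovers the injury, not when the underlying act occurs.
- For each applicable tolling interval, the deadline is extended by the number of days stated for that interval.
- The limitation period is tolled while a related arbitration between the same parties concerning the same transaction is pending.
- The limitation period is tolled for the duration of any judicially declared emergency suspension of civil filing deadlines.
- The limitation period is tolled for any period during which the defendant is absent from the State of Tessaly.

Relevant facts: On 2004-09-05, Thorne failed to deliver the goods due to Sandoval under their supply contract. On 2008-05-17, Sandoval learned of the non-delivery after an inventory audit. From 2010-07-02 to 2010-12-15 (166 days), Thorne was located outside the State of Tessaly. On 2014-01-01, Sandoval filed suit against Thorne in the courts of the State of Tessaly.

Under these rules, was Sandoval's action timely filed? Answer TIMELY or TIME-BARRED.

Under the discovery rule, the claim accrued on 2008-05-17, when Sandoval discovered the injury — not on the 2004-09-05 date of the underlying act.
Adding the 5 years base period to 2008-05-17 gives a deadline of 2013-05-17, before any tolling.
The defendant's absence from the jurisdiction from 2010-07-02 to 2010-12-15 tolled the period for 166 days, extending the deadline to 2013-10-30.
The 2014-01-01 filing falls after the 2013-10-30 deadline; the claim is time-barred.

TIME-BARRED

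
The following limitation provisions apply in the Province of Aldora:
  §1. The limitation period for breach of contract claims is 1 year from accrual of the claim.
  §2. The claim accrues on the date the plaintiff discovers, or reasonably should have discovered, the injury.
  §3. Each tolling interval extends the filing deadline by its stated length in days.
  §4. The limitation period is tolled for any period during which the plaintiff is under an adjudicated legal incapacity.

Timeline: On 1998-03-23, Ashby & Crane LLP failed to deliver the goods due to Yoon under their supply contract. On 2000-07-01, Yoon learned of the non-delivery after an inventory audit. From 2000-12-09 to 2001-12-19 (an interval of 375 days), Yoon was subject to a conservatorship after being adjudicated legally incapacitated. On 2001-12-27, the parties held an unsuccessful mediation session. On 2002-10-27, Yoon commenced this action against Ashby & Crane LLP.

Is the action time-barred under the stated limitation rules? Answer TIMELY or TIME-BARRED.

TIME-BARRED

The claim did not accrue until Yoon discovered the injury on 2000-07-01; the 1998-03-23 act date does not start the clock under the stated rule.
1 year from 2000-07-01 is 2001-07-01.
The plaintiff's legal incapacity from 2000-12-09 to 2001-12-19 tolled the period for 375 days, extending the deadline to 2002-07-11.
Nothing else in the chronology tolls or restarts the period.
Yoon filed on 2002-10-27, after the 2002-07-11 deadline, so the action is time-barred.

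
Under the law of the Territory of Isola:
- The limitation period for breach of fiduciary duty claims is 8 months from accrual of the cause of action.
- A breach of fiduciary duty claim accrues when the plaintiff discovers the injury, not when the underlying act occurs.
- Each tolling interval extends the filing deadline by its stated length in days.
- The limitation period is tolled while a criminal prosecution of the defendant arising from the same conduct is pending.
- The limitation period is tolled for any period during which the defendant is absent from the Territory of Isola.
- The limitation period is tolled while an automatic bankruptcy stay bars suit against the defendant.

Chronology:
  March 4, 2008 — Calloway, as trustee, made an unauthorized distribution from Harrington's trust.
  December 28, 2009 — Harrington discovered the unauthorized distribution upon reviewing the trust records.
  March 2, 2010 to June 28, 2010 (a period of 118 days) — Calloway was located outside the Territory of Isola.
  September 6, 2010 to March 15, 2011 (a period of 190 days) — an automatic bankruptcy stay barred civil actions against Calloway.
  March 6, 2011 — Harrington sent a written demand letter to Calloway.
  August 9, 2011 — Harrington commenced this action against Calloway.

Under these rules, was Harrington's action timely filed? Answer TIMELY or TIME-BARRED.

Accrual is tied to discovery, so the period began on December 28, 2009 rather than on March 4, 2008 when the act occurred.
The untolled deadline — 8 months after December 28, 2009 — is August 28, 2010.
The period was tolled for 118 days by the defendant's absence from the jurisdiction (March 2, 2010 to June 28, 2010), pushing the deadline to December 24, 2010.
The automatic bankruptcy stay from September 6, 2010 to March 15, 2011 tolled the period for 190 days, extending the deadline to July 2, 2011.
Nothing else in the chronology tolls or restarts the period.
Filing on August 9, 2011 missed the July 2, 2011 deadline — the action is time-barred.

TIME-BARRED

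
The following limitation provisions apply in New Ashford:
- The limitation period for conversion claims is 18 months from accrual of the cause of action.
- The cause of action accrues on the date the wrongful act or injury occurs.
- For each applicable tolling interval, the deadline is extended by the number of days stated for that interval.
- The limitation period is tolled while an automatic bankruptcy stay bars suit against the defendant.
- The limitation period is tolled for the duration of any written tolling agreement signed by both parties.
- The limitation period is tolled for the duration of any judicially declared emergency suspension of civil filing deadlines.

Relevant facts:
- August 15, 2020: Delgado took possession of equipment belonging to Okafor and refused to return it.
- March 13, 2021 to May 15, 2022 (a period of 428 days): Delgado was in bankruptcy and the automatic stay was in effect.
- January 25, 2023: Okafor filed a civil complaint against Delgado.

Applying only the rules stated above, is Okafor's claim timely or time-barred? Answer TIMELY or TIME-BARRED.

The limitation period began to run on August 15, 2020.
18 months from August 15, 2020 is February 15, 2022.
The automatic bankruptcy stay from March 13, 2021 to May 15, 2022 tolled the period for 428 days, extending the deadline to April 19, 2023.
Okafor filed on January 25, 2023, before the April 19, 2023 deadline, so the action is timely.

TIMELY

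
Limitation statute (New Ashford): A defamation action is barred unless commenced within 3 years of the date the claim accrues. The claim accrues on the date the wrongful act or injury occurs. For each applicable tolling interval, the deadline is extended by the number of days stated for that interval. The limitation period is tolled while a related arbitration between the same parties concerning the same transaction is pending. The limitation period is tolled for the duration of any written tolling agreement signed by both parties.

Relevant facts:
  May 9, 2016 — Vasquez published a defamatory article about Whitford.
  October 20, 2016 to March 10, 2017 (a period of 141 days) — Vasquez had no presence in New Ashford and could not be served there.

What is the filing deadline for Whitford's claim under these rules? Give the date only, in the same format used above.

The limitation period began to run on May 9, 2016.
The untolled deadline — 3 years after May 9, 2016 — is May 9, 2019.
The defendant's absence from the jurisdiction from October 20, 2016 to March 10, 2017 does not toll the period, because no stated rule makes the defendant's absence a tolling event.

May 9, 2019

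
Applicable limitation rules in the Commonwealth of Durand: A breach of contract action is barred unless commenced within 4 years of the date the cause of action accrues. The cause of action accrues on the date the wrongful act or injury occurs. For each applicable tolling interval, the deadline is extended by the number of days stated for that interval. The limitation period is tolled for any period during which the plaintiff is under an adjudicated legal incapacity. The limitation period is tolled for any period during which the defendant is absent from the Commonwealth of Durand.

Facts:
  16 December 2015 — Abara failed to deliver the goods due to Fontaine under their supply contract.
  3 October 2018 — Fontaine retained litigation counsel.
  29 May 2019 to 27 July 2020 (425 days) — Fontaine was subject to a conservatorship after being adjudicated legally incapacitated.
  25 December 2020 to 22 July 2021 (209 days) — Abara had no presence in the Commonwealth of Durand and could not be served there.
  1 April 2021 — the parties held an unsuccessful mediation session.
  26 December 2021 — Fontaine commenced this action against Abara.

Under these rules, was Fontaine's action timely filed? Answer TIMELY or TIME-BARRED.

The limitation period began to run on 16 December 2015.
The untolled deadline — 4 years after 16 December 2015 — is 16 December 2019.
The period was tolled for 425 days by the plaintiff's legal incapacity (29 May 2019 to 27 July 2020), pushing the deadline to 13 February 2021.
The period was tolled for 209 days by the defendant's absence from the jurisdiction (25 December 2020 to 22 July 2021), pushing the deadline to 10 September 2021.
The other events in the timeline have no effect on the limitation period under the stated rules.
Fontaine filed on 26 December 2021, after the 10 September 2021 deadline, so the action is time-barred.

TIME-BARRED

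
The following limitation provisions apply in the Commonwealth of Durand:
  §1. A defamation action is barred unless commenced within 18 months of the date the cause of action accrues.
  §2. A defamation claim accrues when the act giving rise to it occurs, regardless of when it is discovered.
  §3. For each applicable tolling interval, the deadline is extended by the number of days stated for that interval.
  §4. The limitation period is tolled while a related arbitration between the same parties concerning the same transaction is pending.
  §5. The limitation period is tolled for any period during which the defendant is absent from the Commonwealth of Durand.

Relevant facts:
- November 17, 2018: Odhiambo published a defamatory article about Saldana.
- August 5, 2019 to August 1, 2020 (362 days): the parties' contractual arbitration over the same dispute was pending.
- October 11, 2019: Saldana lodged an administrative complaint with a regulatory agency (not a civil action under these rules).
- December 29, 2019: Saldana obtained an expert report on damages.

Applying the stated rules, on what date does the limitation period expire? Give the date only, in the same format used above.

The claim accrued on November 17, 2018, when the wrongful act occurred.
The untolled deadline — 18 months after November 17, 2018 — is May 17, 2020.
Because the pending related arbitration ran from August 5, 2019 to August 1, 2020, the deadline is extended by 362 days to May 14, 2021.
Nothing else in the chronology tolls or restarts the period.

May 14, 2021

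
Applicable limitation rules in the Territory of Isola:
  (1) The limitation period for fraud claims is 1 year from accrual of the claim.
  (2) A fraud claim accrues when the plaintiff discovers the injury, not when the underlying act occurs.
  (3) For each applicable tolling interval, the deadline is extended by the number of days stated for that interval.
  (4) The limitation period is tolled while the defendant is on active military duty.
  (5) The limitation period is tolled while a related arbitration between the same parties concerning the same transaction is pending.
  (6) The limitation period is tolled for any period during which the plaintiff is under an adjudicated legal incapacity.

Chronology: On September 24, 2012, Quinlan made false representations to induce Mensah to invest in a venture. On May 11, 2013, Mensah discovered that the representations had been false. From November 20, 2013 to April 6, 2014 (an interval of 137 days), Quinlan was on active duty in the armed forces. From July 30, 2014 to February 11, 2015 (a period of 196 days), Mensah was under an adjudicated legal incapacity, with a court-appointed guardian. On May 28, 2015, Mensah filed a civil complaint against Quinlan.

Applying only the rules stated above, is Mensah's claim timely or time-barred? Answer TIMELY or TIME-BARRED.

Accrual is tied to discovery, so the period began on May 11, 2013 rather than on September 24, 2012 when the act occurred.
The untolled deadline — 1 year after May 11, 2013 — is May 11, 2014.
The defendant's active military service from November 20, 2013 to April 6, 2014 tolled the period for 137 days, extending the deadline to September 25, 2014.
The period was tolled for 196 days by the plaintiff's legal incapacity (July 30, 2014 to February 11, 2015), pushing the deadline to April 9, 2015.
Mensah filed on May 28, 2015, after the April 9, 2015 deadline, so the action is time-barred.

TIME-BARRED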